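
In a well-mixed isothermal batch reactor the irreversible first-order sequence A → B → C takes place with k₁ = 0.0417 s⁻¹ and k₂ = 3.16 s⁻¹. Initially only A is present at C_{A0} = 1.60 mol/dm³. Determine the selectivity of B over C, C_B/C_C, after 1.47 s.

Solving the coupled first-order balances gives C_B(t) = [k₁/(k₂−k₁)]·C_{A0}·(e^(−k₁t) − e^(−k₂t)).
e^(−k₁t) = e^(−0.0417×1.47) = e^(−0.06130) = 0.9405; e^(−k₂t) = e^(−4.645) = 0.009608.
C_B = 0.0417×1.60/(3.16−0.0417) × (0.9405−0.009608) = 0.02140×0.9309 = 0.01992 mol/dm³.
C_A = C_{A0}e^(−k₁t) = 1.505 mol/dm³, so C_C = C_{A0}−C_A−C_B = 0.07521 mol/dm³; C_B/C_C = 0.265.

0.265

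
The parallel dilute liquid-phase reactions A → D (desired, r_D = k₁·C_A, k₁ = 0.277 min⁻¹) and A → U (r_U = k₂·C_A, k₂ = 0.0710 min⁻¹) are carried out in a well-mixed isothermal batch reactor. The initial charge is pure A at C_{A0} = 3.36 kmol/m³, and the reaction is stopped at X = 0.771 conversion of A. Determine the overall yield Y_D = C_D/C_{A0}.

C_A = C_{A0}(1−X) = 0.7694 kmol/m³.
Both paths are first order in A, so the instantaneous fraction to D is constant: dC_D/d(−C_A) = k₁/(k₁+k₂) = 0.7960.
C_D = 0.7960·(C_{A0}−C_A) = 0.7960×2.591 = 2.06 kmol/m³.
Y_D = C_D/C_{A0} = 2.062/3.36 = 0.614.

0.614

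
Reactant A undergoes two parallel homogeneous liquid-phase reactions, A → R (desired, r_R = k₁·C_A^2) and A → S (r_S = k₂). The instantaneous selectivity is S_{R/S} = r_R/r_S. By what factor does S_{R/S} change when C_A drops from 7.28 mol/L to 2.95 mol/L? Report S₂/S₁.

0.164

S_{R/S} = (k₁/k₂)·C_A^2, so S₂/S₁ = (C_{A,2}/C_{A,1})^2.
= (2.95/7.28)^2 = (0.4052)^2 = 0.164.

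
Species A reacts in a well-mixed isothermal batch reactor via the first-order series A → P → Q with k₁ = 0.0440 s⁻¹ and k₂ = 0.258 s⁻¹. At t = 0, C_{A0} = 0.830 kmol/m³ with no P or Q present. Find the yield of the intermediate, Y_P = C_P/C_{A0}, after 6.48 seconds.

0.116

Solving the coupled first-order balances gives C_P(t) = [k₁/(k₂−k₁)]·C_{A0}·(e^(−k₁t) − e^(−k₂t)).
e^(−k₁t) = e^(−0.0440×6.48) = e^(−0.2851) = 0.7519; e^(−k₂t) = e^(−1.672) = 0.1879.
C_P = 0.0440×0.830/(0.258−0.0440) × (0.7519−0.1879) = 0.1707×0.5640 = 0.09625 kmol/m³.
Y_P = C_P/C_{A0} = 0.09625/0.830 = 0.116.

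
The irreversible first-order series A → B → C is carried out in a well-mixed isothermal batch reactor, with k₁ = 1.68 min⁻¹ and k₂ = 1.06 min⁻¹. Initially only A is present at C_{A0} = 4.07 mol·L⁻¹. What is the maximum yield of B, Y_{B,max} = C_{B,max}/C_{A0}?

For a first-order series the maximum intermediate yield is C_{B,max}/C_{A0} = (k₁/k₂)^[k₂/(k₂−k₁)].
= (1.68/1.06)^(1.06/(1.06−1.68)) = (1.585)^(-1.710) = 0.4550.

0.455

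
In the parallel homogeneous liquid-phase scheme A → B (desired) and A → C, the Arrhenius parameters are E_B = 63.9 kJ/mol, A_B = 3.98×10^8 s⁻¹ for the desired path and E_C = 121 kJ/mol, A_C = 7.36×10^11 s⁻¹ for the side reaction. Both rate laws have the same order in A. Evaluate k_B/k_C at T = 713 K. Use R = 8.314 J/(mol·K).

8.25

Since both paths have the same order in A, the concentration cancels and S_{B/C} = k_B/k_C = (A_B/A_C)·exp[(E_C−E_B)/(RT)].
(E_C−E_B)/(RT) = (121−63.9)×10³/(8.314×713) = 57100/5928 = 9.632.
k_B/k_C = (3.98×10^8/7.36×10^11)·exp(9.632) = 5.408×10^-4 × 15252 = 8.25.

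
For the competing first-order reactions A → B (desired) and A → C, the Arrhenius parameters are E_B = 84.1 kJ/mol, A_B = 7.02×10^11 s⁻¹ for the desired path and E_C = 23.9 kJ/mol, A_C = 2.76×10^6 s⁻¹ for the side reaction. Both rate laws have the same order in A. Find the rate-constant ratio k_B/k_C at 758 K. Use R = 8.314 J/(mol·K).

18.1

With equal orders, S_{B/C} = k_B/k_C = (A_B/A_C)·exp[(E_C−E_B)/(RT)].
(E_C−E_B)/(RT) = (23.9−84.1)×10³/(8.314×758) = -60200/6302 = -9.553.
k_B/k_C = (7.02×10^11/2.76×10^6)·exp(-9.553) = 2.543×10^5 × 7.102×10^-5 = 18.1.
Since E_B > E_C, raising the temperature improves selectivity toward B.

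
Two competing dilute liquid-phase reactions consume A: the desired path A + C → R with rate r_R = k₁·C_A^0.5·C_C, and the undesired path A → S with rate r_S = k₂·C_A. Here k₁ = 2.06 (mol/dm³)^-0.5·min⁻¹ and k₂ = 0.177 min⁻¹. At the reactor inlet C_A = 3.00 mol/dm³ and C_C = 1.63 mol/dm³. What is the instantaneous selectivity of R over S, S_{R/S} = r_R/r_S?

11.0

S_{R/S} = r_R/r_S = (k₁·C_A^0.5·C_C)/(k₂·C_A) = (k₁/k₂)·C_A^-0.5·C_C.
= (2.06×3.000^0.5×1.630) / (0.177×3.000) = 5.816/0.5310 = 11.0.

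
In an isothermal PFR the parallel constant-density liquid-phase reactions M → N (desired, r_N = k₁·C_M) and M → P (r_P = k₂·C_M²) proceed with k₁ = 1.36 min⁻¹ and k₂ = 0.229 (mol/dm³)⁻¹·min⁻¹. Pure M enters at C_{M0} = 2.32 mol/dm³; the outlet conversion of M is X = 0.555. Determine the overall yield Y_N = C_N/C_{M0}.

0.434

C_M = C_{M0}(1−X) = 1.032 mol/dm³.
Along a PFR/batch, dC_N/dC_M = −r_N/(r_N+r_P) = −k₁/(k₁+k₂·C_M).
Integrating from C_{M0} to C_M: C_N = (1.36/0.229)·ln[(1.36+0.229·2.32)/(1.36+0.229·1.03)] = 5.939·ln(1.891/1.596) = 1.007 mol/dm³.
Y_N = C_N/C_{M0} = 1.007/2.32 = 0.434.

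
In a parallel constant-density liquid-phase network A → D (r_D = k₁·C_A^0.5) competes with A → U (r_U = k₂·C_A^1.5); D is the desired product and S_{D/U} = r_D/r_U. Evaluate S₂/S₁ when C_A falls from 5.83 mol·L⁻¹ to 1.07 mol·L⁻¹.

5.45

S_{D/U} = (k₁/k₂)·C_A⁻¹, so S₂/S₁ = (C_{A,2}/C_{A,1})⁻¹.
= 5.83/1.07 = 5.45.
Selectivity toward D rises as C_A falls — low-concentration operation is favoured.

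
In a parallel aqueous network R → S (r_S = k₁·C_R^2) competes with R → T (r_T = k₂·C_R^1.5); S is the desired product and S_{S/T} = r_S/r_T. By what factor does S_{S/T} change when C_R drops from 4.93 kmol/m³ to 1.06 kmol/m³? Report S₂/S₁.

0.464

S_{S/T} = (k₁/k₂)·C_R^0.5, so S₂/S₁ = (C_{R,2}/C_{R,1})^0.5.
= (1.06/4.93)^0.5 = (0.2150)^0.5 = 0.464.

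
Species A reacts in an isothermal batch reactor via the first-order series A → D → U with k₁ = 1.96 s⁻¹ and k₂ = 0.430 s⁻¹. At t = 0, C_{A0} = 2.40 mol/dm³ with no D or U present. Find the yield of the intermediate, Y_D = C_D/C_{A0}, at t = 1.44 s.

For first-order series with pure A initially, C_D(t) = k₁C_{A0}/(k₂−k₁)·(e^(−k₁t) − e^(−k₂t)).
e^(−k₁t) = e^(−1.96×1.44) = e^(−2.822) = 0.05946; e^(−k₂t) = e^(−0.6192) = 0.5384.
C_D = 1.96×2.40/(0.430−1.96) × (0.05946−0.5384) = (-3.075)×(-0.4789) = 1.472 mol/dm³.
Y_D = C_D/C_{A0} = 1.472/2.40 = 0.614.

0.614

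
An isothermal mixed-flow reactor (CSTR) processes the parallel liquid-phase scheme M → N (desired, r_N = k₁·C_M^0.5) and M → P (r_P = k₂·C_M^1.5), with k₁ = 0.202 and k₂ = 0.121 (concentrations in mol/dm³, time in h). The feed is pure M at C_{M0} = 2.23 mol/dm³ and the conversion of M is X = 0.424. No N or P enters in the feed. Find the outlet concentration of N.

0.534 mol/dm³

Exit C_M = C_{M0}(1−X) = 2.23×0.576 = 1.284 mol/dm³.
Rates in a CSTR are evaluated at the outlet concentration: r_N = 0.202×1.284^0.5 = 0.2289, r_P = 0.121×1.284^1.5 = 0.1761.
Fraction of consumed M going to N: r_N/(r_N+r_P) = 0.5652.
C_N = 0.5652·C_{M0}·X = 0.5652×2.23×0.424 = 0.534 mol/dm³.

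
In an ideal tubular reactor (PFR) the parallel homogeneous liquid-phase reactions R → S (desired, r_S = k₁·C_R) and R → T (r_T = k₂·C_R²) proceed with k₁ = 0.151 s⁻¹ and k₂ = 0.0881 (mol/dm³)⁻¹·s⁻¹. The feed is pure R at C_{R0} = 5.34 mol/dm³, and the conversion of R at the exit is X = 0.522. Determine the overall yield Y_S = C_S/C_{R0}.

C_R = C_{R0}(1−X) = 2.553 mol/dm³.
Along a PFR/batch, dC_S/dC_R = −r_S/(r_S+r_T) = −k₁/(k₁+k₂·C_R).
Integrating from C_{R0} to C_R: C_S = (0.151/0.0881)·ln[(0.151+0.0881·5.34)/(0.151+0.0881·2.55)] = 1.714·ln(0.6215/0.3759) = 0.8618 mol/dm³.
Y_S = C_S/C_{R0} = 0.8618/5.34 = 0.161.

0.161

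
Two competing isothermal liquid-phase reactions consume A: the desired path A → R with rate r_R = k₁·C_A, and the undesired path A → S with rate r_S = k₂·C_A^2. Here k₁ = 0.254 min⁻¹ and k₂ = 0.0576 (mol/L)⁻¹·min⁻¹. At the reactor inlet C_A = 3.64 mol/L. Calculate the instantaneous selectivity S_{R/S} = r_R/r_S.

1.21

S_{R/S} = r_R/r_S = (k₁·C_A)/(k₂·C_A^2) = (k₁/k₂)·C_A⁻¹.
= (0.254×3.640) / (0.0576×3.640^2) = 0.9246/0.7632 = 1.21.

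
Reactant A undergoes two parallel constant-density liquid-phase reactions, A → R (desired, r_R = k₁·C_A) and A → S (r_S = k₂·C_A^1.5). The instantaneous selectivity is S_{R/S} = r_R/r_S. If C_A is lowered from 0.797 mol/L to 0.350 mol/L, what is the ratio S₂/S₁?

1.51

S_{R/S} = (k₁/k₂)·C_A^-0.5, so S₂/S₁ = (C_{A,2}/C_{A,1})^-0.5.
= (0.350/0.797)^(-0.5) = (0.4391)^(-0.5) = 1.51.
Selectivity toward R rises as C_A falls — low-concentration operation is favoured.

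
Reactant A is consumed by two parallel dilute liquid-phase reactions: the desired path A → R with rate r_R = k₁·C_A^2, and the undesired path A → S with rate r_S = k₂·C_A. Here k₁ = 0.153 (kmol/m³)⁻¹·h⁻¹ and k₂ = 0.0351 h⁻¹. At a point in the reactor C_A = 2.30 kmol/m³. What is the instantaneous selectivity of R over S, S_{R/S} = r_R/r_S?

S_{R/S} = r_R/r_S = (k₁·C_A^2)/(k₂·C_A) = (k₁/k₂)·C_A.
= (0.153×2.300^2) / (0.0351×2.300) = 0.8094/0.08073 = 10.0.

10.0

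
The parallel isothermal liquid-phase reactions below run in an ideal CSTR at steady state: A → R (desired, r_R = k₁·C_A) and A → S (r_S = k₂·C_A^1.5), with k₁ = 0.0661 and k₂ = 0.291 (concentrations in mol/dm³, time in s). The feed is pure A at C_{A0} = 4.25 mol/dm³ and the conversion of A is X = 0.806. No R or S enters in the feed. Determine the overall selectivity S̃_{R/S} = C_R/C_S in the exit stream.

0.250

Exit C_A = C_{A0}(1−X) = 4.25×0.194 = 0.8245 mol/dm³.
In a CSTR the entire volume is at exit conditions, so r_R = 0.0661×0.8245 = 0.05450 and r_S = 0.291×0.8245^1.5 = 0.2179.
Overall selectivity = C_R/C_S = r_Rτ/(r_Sτ) = r_R/r_S = 0.250.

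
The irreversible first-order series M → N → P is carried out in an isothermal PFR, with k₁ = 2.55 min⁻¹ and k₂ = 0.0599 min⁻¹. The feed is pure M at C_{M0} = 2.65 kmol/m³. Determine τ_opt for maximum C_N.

1.51 min

The intermediate peaks when r₁ = r₂, i.e. k₁e^(−k₁τ) = k₂e^(−k₂τ), giving τ_opt = ln(k₂/k₁)/(k₂−k₁).
= ln(0.0599/2.55)/(0.0599−2.55) = ln(0.02349)/-2.490 = -3.751/-2.490 = 1.51 min.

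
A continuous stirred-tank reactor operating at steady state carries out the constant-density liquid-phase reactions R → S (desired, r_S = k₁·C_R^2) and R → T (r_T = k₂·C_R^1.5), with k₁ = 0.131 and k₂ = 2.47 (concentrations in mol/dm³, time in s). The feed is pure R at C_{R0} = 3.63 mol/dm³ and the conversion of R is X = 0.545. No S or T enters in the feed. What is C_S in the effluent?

0.126 mol/dm³

Exit C_R = C_{R0}(1−X) = 3.63×0.455 = 1.652 mol/dm³.
A CSTR operates uniformly at the exit composition, giving r_S = 0.3574 and r_T = 5.243 (each k·C_R^n at C_R = 1.652).
Fraction of consumed R going to S: r_S/(r_S+r_T) = 0.06381.
C_S = 0.06381·C_{R0}·X = 0.06381×3.63×0.545 = 0.126 mol/dm³.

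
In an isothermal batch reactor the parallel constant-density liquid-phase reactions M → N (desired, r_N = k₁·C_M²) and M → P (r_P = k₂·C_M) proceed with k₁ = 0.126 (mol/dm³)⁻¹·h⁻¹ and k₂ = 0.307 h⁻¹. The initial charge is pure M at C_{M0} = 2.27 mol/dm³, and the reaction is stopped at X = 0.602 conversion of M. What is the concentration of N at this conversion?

0.531 mol/dm³

C_M = C_{M0}(1−X) = 0.9035 mol/dm³.
Along a PFR/batch, dC_P/dC_M = −r_P/(r_N+r_P) = −k₂/(k₂+k₁·C_M).
Integrating from C_{M0} to C_M: C_P = (0.307/0.126)·ln[(0.307+0.126·2.27)/(0.307+0.126·0.903)] = 2.437·ln(0.5930/0.4208) = 0.8357 mol/dm³.
Then C_N = (C_{M0}−C_M) − C_P = 1.367 − 0.8357 = 0.5309 mol/dm³.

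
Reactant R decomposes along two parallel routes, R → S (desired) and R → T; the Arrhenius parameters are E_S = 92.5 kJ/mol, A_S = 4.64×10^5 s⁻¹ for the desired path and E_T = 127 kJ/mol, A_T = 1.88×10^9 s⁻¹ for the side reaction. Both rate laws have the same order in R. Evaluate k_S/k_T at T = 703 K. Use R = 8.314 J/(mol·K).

With equal orders, S_{S/T} = k_S/k_T = (A_S/A_T)·exp[(E_T−E_S)/(RT)].
(E_T−E_S)/(RT) = (127−92.5)×10³/(8.314×703) = 34500/5845 = 5.903.
k_S/k_T = (4.64×10^5/1.88×10^9)·exp(5.903) = 2.468×10^-4 × 366.0 = 0.0903.

0.0903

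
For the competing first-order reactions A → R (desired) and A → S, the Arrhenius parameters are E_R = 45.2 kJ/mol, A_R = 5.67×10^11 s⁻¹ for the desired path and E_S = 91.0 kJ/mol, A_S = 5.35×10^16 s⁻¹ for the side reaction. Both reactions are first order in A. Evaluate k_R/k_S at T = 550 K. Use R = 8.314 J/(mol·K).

k_R/k_S = (A_R/A_S)·exp[−(E_R−E_S)/(RT)] = (A_R/A_S)·exp[(E_S−E_R)/(RT)].
(E_S−E_R)/(RT) = (91.0−45.2)×10³/(8.314×550) = 45800/4573 = 10.02.
k_R/k_S = (5.67×10^11/5.35×10^16)·exp(10.02) = 1.060×10^-5 × 22381 = 0.237.
Since E_R < E_S, lowering the temperature improves selectivity toward R.

0.237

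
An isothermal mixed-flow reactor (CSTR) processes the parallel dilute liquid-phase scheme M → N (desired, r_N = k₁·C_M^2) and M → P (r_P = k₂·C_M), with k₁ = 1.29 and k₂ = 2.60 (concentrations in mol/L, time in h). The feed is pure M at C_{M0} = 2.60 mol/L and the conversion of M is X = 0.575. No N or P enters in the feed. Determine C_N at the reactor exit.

0.529 mol/L

Exit C_M = C_{M0}(1−X) = 2.60×0.425 = 1.105 mol/L.
Rates in a CSTR are evaluated at the outlet concentration: r_N = 1.29×1.105^2 = 1.575, r_P = 2.60×1.105 = 2.873.
Fraction of consumed M going to N: r_N/(r_N+r_P) = 0.3541.
C_N = 0.3541·C_{M0}·X = 0.3541×2.60×0.575 = 0.529 mol/L.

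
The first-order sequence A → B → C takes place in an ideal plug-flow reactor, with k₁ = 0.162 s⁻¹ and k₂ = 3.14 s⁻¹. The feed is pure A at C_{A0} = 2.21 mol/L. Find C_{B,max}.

0.0970 mol/L

For a first-order series the maximum intermediate yield is C_{B,max}/C_{A0} = (k₁/k₂)^[k₂/(k₂−k₁)].
= (0.162/3.14)^(3.14/(3.14−0.162)) = (0.05159)^(1.054) = 0.04391.
C_{B,max} = 0.04391×2.21 = 0.0970 mol/L.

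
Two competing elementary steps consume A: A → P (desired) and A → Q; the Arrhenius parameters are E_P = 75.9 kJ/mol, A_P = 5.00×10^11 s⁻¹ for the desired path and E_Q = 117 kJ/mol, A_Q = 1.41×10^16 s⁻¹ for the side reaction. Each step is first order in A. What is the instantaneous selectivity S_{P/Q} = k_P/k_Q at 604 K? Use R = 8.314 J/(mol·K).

0.127

Since both paths have the same order in A, the concentration cancels and S_{P/Q} = k_P/k_Q = (A_P/A_Q)·exp[(E_Q−E_P)/(RT)].
(E_Q−E_P)/(RT) = (117−75.9)×10³/(8.314×604) = 41100/5022 = 8.185.
k_P/k_Q = (5.00×10^11/1.41×10^16)·exp(8.185) = 3.546×10^-5 × 3585 = 0.127.
Since E_P < E_Q, lowering the temperature improves selectivity toward P.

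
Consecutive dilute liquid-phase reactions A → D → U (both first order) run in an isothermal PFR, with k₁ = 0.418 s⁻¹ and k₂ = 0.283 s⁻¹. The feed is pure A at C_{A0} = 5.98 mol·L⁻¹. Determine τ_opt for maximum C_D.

Setting dC_D/dτ = 0 gives τ_opt = ln(k₂/k₁)/(k₂−k₁).
= ln(0.283/0.418)/(0.283−0.418) = ln(0.6770)/-0.1350 = -0.3900/-0.1350 = 2.89 s.

2.89 s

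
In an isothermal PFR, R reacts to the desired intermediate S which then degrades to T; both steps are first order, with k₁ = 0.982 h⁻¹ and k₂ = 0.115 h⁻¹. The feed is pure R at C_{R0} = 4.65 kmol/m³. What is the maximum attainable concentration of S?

3.50 kmol/m³

Evaluating C_S at τ_opt = ln(k₂/k₁)/(k₂−k₁) gives C_{S,max}/C_{R0} = (k₁/k₂)^[k₂/(k₂−k₁)].
= (0.982/0.115)^(0.115/(0.115−0.982)) = (8.539)^(-0.1326) = 0.7524.
C_{S,max} = 0.7524×4.65 = 3.50 kmol/m³.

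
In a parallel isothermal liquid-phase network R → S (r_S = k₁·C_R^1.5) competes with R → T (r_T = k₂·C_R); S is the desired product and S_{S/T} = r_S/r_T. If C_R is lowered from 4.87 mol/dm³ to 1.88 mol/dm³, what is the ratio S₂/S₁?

0.621

S_{S/T} = (k₁/k₂)·C_R^0.5, so S₂/S₁ = (C_{R,2}/C_{R,1})^0.5.
= (1.88/4.87)^0.5 = (0.3860)^0.5 = 0.621.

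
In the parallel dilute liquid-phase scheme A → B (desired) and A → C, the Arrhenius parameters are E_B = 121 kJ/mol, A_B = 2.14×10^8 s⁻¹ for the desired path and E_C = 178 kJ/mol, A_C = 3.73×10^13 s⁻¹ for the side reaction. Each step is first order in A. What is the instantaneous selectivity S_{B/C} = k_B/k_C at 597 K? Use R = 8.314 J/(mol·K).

With equal orders, S_{B/C} = k_B/k_C = (A_B/A_C)·exp[(E_C−E_B)/(RT)].
(E_C−E_B)/(RT) = (178−121)×10³/(8.314×597) = 57000/4963 = 11.48.
k_B/k_C = (2.14×10^8/3.73×10^13)·exp(11.48) = 5.737×10^-6 × 97142 = 0.557.

0.557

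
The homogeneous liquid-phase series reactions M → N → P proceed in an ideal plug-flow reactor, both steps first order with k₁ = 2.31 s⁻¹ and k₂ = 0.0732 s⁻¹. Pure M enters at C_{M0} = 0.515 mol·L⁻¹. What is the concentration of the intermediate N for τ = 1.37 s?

0.459 mol·L⁻¹

The intermediate concentration in a first-order A→B→C sequence is C_N = k₁C_{M0}(e^(−k₁τ) − e^(−k₂τ))/(k₂−k₁).
e^(−k₁τ) = e^(−2.31×1.37) = e^(−3.165) = 0.04223; e^(−k₂τ) = e^(−0.1003) = 0.9046.
C_N = 2.31×0.515/(0.0732−2.31) × (0.04223−0.9046) = (-0.5319)×(-0.8624) = 0.4586 mol·L⁻¹.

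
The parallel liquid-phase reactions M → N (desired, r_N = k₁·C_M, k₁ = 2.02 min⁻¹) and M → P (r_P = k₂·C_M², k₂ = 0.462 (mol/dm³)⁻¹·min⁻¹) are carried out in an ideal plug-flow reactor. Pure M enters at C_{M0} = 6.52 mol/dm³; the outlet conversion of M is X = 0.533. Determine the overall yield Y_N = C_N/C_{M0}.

0.258

C_M = C_{M0}(1−X) = 3.045 mol/dm³.
Along a PFR/batch, dC_N/dC_M = −r_N/(r_N+r_P) = −k₁/(k₁+k₂·C_M).
Integrating from C_{M0} to C_M: C_N = (2.02/0.462)·ln[(2.02+0.462·6.52)/(2.02+0.462·3.04)] = 4.372·ln(5.032/3.427) = 1.680 mol/dm³.
Y_N = C_N/C_{M0} = 1.680/6.52 = 0.258.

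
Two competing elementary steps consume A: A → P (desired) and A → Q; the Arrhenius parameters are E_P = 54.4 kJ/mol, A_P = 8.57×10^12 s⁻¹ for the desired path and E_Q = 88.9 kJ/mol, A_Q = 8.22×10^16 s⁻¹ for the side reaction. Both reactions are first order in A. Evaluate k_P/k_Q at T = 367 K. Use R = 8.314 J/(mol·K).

8.48

k_P/k_Q = (A_P/A_Q)·exp[−(E_P−E_Q)/(RT)] = (A_P/A_Q)·exp[(E_Q−E_P)/(RT)].
(E_Q−E_P)/(RT) = (88.9−54.4)×10³/(8.314×367) = 34500/3051 = 11.31.
k_P/k_Q = (8.57×10^12/8.22×10^16)·exp(11.31) = 1.043×10^-4 × 81380 = 8.48.
Since E_P < E_Q, lowering the temperature improves selectivity toward P.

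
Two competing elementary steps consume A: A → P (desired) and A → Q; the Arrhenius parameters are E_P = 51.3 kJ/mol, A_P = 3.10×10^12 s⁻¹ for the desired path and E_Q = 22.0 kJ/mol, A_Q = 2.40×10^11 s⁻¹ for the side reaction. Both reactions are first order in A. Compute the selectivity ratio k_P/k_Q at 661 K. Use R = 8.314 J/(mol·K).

0.0625

With equal orders, S_{P/Q} = k_P/k_Q = (A_P/A_Q)·exp[(E_Q−E_P)/(RT)].
(E_Q−E_P)/(RT) = (22.0−51.3)×10³/(8.314×661) = -29300/5496 = -5.332.
k_P/k_Q = (3.10×10^12/2.40×10^11)·exp(-5.332) = 12.92 × 0.004836 = 0.0625.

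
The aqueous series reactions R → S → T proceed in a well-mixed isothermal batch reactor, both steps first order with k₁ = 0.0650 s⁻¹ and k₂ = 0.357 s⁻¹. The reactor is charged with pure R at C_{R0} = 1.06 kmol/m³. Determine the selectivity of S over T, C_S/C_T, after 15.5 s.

Solving the coupled first-order balances gives C_S(t) = [k₁/(k₂−k₁)]·C_{R0}·(e^(−k₁t) − e^(−k₂t)).
e^(−k₁t) = e^(−0.0650×15.5) = e^(−1.008) = 0.3651; e^(−k₂t) = e^(−5.534) = 0.003952.
C_S = 0.0650×1.06/(0.357−0.0650) × (0.3651−0.003952) = 0.2360×0.3612 = 0.08522 kmol/m³.
C_R = C_{R0}e^(−k₁t) = 0.3870 kmol/m³, so C_T = C_{R0}−C_R−C_S = 0.5877 kmol/m³; C_S/C_T = 0.145.

0.145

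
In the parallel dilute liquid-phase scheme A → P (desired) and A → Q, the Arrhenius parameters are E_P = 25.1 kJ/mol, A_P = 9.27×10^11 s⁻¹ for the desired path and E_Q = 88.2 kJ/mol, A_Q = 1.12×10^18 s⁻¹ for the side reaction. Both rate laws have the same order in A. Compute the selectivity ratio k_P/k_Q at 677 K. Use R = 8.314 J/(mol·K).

0.0612

Since both paths have the same order in A, the concentration cancels and S_{P/Q} = k_P/k_Q = (A_P/A_Q)·exp[(E_Q−E_P)/(RT)].
(E_Q−E_P)/(RT) = (88.2−25.1)×10³/(8.314×677) = 63100/5629 = 11.21.
k_P/k_Q = (9.27×10^11/1.12×10^18)·exp(11.21) = 8.277×10^-7 × 73913 = 0.0612.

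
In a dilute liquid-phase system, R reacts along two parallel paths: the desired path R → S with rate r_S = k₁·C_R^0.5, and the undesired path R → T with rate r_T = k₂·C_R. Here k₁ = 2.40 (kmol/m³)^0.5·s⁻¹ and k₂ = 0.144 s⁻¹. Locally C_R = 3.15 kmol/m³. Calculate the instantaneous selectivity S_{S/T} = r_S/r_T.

S_{S/T} = r_S/r_T = (k₁·C_R^0.5)/(k₂·C_R) = (k₁/k₂)·C_R^-0.5.
= (2.40×3.150^0.5) / (0.144×3.150) = 4.260/0.4536 = 9.39.
The undesired path is higher order in R, so low C_R (CSTR or dilute feed) favours S.

9.39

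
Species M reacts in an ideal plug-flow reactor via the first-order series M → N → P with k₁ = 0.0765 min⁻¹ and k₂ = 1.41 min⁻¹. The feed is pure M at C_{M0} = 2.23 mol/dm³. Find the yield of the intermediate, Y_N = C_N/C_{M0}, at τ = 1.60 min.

0.0447

For first-order series with pure M initially, C_N(τ) = k₁C_{M0}/(k₂−k₁)·(e^(−k₁τ) − e^(−k₂τ)).
e^(−k₁τ) = e^(−0.0765×1.60) = e^(−0.1224) = 0.8848; e^(−k₂τ) = e^(−2.256) = 0.1048.
C_N = 0.0765×2.23/(1.41−0.0765) × (0.8848−0.1048) = 0.1279×0.7800 = 0.09979 mol/dm³.
Y_N = C_N/C_{M0} = 0.09979/2.23 = 0.0447.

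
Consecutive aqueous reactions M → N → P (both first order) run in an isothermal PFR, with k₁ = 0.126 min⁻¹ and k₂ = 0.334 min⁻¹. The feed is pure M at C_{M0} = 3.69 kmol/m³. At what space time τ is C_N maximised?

Setting dC_N/dτ = 0 gives τ_opt = ln(k₂/k₁)/(k₂−k₁).
= ln(0.334/0.126)/(0.334−0.126) = ln(2.651)/0.2080 = 0.9749/0.2080 = 4.69 min.

4.69 min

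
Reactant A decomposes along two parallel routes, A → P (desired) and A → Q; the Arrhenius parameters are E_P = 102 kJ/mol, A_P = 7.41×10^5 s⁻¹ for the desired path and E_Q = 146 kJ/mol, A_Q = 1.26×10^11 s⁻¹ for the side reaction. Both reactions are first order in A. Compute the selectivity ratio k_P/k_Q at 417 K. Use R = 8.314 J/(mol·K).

1.91

With equal orders, S_{P/Q} = k_P/k_Q = (A_P/A_Q)·exp[(E_Q−E_P)/(RT)].
(E_Q−E_P)/(RT) = (146−102)×10³/(8.314×417) = 44000/3467 = 12.69.
k_P/k_Q = (7.41×10^5/1.26×10^11)·exp(12.69) = 5.881×10^-6 × 3.249×10^5 = 1.91.
Since E_P < E_Q, lowering the temperature improves selectivity toward P.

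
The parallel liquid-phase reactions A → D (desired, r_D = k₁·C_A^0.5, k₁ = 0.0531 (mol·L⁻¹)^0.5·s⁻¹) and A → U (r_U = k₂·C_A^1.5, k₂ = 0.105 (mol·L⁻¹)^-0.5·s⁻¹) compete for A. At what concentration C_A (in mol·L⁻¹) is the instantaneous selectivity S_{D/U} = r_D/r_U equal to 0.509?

S_{D/U} = (k₁/k₂)·C_A⁻¹ ⇒ C_A = (S·k₂/k₁)^(-1).
= (0.509×0.105/0.0531)^(-1) = (1.006)^(-1) = 0.994 mol·L⁻¹.

0.994 mol·L⁻¹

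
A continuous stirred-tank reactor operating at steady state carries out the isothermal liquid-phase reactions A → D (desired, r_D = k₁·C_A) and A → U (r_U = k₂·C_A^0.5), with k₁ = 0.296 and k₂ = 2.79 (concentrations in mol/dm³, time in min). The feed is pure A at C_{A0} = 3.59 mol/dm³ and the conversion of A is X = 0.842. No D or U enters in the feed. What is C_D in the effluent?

0.224 mol/dm³

Exit C_A = C_{A0}(1−X) = 3.59×0.158 = 0.5672 mol/dm³.
Rates in a CSTR are evaluated at the outlet concentration: r_D = 0.296×0.5672 = 0.1679, r_U = 2.79×0.5672^0.5 = 2.101.
Fraction of consumed A going to D: r_D/(r_D+r_U) = 0.07399.
C_D = 0.07399·C_{A0}·X = 0.07399×3.59×0.842 = 0.224 mol/dm³.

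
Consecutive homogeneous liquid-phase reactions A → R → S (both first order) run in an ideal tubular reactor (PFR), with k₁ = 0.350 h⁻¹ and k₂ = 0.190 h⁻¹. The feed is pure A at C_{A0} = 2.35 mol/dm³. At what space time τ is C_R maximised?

The intermediate peaks when r₁ = r₂, i.e. k₁e^(−k₁τ) = k₂e^(−k₂τ), giving τ_opt = ln(k₂/k₁)/(k₂−k₁).
= ln(0.190/0.350)/(0.190−0.350) = ln(0.5429)/-0.1600 = -0.6109/-0.1600 = 3.82 h.

3.82 h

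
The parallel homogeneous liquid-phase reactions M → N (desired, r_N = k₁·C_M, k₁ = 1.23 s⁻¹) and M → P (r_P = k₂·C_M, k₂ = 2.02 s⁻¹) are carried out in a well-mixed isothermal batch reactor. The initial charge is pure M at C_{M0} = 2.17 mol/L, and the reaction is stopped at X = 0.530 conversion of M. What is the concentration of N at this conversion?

0.435 mol/L

C_M = C_{M0}(1−X) = 1.020 mol/L.
Both paths are first order in M, so the instantaneous fraction to N is constant: dC_N/d(−C_M) = k₁/(k₁+k₂) = 0.3785.
C_N = 0.3785·(C_{M0}−C_M) = 0.3785×1.150 = 0.435 mol/L.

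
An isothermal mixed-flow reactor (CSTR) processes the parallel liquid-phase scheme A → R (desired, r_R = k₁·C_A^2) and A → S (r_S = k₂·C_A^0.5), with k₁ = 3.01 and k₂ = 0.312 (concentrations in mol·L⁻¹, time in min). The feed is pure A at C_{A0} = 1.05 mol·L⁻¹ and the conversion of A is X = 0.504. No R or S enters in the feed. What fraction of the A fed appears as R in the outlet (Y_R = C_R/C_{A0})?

Exit C_A = C_{A0}(1−X) = 1.05×0.496 = 0.5208 mol·L⁻¹.
In a CSTR the entire volume is at exit conditions, so r_R = 3.01×0.5208^2 = 0.8164 and r_S = 0.312×0.5208^0.5 = 0.2252.
Fraction of consumed A going to R: r_R/(r_R+r_S) = 0.7838.
C_R = 0.7838·C_{A0}·X = 0.7838×1.05×0.504 = 0.415 mol·L⁻¹; Y_R = C_R/C_{A0} = 0.395.

0.395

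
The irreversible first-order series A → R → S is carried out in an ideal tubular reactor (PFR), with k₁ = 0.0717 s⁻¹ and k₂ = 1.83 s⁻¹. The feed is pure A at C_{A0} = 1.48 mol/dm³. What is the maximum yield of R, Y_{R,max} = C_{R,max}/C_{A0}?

For a first-order series the maximum intermediate yield is C_{R,max}/C_{A0} = (k₁/k₂)^[k₂/(k₂−k₁)].
= (0.0717/1.83)^(1.83/(1.83−0.0717)) = (0.03918)^(1.041) = 0.03433.

0.0343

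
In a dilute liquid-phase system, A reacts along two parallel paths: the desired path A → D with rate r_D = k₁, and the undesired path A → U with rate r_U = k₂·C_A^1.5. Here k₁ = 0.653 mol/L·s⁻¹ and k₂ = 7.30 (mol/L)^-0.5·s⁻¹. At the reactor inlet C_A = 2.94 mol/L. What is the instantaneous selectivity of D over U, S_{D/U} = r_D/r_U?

0.0177

S_{D/U} = r_D/r_U = (k₁)/(k₂·C_A^1.5) = (k₁/k₂)·C_A^-1.5.
= (0.653) / (7.30×2.940^1.5) = 0.6530/36.80 = 0.0177.
The undesired path is higher order in A, so low C_A (CSTR or dilute feed) favours D.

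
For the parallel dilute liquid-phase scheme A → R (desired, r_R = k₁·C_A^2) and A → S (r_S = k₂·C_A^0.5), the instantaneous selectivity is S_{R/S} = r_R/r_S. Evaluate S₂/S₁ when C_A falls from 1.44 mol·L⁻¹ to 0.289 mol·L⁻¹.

0.0899

S_{R/S} = (k₁/k₂)·C_A^1.5, so S₂/S₁ = (C_{A,2}/C_{A,1})^1.5.
= (0.289/1.44)^1.5 = (0.2007)^1.5 = 0.0899.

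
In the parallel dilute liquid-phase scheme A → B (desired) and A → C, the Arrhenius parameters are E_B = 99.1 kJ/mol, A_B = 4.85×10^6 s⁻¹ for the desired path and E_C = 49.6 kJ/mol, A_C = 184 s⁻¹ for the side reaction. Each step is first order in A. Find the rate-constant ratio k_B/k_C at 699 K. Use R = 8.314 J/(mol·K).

k_B/k_C = (A_B/A_C)·exp[−(E_B−E_C)/(RT)] = (A_B/A_C)·exp[(E_C−E_B)/(RT)].
(E_C−E_B)/(RT) = (49.6−99.1)×10³/(8.314×699) = -49500/5811 = -8.518.
k_B/k_C = (4.85×10^6/184)·exp(-8.518) = 26359 × 1.999×10^-4 = 5.27.

5.27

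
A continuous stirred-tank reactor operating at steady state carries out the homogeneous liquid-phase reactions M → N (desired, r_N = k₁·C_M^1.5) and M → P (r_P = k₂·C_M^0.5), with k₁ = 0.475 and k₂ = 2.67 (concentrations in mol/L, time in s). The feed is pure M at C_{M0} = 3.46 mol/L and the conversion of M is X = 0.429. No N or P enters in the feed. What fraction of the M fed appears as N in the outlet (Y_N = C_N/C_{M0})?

Exit C_M = C_{M0}(1−X) = 3.46×0.571 = 1.976 mol/L.
A CSTR operates uniformly at the exit composition, giving r_N = 1.319 and r_P = 3.753 (each k·C_M^n at C_M = 1.976).
Fraction of consumed M going to N: r_N/(r_N+r_P) = 0.2601.
C_N = 0.2601·C_{M0}·X = 0.2601×3.46×0.429 = 0.386 mol/L; Y_N = C_N/C_{M0} = 0.112.

0.112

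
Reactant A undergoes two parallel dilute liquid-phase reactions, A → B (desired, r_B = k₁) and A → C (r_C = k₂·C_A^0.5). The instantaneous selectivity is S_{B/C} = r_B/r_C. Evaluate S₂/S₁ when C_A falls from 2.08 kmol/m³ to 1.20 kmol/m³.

1.32

S_{B/C} = (k₁/k₂)·C_A^-0.5, so S₂/S₁ = (C_{A,2}/C_{A,1})^-0.5.
= (1.20/2.08)^(-0.5) = (0.5769)^(-0.5) = 1.32.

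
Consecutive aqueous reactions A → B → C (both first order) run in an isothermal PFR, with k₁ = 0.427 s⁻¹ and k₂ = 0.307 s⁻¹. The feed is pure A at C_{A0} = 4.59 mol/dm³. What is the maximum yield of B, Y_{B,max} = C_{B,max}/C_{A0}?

At the optimum, C_{B,max}/C_{A0} = (k₁/k₂)^[k₂/(k₂−k₁)].
= (0.427/0.307)^(0.307/(0.307−0.427)) = (1.391)^(-2.558) = 0.4299.

0.430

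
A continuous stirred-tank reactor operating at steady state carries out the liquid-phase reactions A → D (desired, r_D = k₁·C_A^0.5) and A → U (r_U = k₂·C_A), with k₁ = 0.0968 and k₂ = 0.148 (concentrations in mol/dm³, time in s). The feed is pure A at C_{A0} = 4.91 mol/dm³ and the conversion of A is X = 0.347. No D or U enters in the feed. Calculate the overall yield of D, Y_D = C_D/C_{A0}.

0.0928

Exit C_A = C_{A0}(1−X) = 4.91×0.653 = 3.206 mol/dm³.
In a CSTR the entire volume is at exit conditions, so r_D = 0.0968×3.206^0.5 = 0.1733 and r_U = 0.148×3.206 = 0.4745.
Fraction of consumed A going to D: r_D/(r_D+r_U) = 0.2675.
C_D = 0.2675·C_{A0}·X = 0.2675×4.91×0.347 = 0.456 mol/dm³; Y_D = C_D/C_{A0} = 0.0928.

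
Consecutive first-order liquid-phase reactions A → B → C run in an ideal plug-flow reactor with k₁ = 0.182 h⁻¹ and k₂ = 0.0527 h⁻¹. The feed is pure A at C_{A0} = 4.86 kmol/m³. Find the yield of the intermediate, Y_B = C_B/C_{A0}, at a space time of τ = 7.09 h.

For first-order series with pure A initially, C_B(τ) = k₁C_{A0}/(k₂−k₁)·(e^(−k₁τ) − e^(−k₂τ)).
e^(−k₁τ) = e^(−0.182×7.09) = e^(−1.290) = 0.2752; e^(−k₂τ) = e^(−0.3736) = 0.6882.
C_B = 0.182×4.86/(0.0527−0.182) × (0.2752−0.6882) = (-6.841)×(-0.4131) = 2.826 kmol/m³.
Y_B = C_B/C_{A0} = 2.826/4.86 = 0.581.

0.581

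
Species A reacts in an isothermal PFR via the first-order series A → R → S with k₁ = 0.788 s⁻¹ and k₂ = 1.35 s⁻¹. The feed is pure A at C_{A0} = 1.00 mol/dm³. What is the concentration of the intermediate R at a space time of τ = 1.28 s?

Solving the coupled first-order balances gives C_R(τ) = [k₁/(k₂−k₁)]·C_{A0}·(e^(−k₁τ) − e^(−k₂τ)).
e^(−k₁τ) = e^(−0.788×1.28) = e^(−1.009) = 0.3647; e^(−k₂τ) = e^(−1.728) = 0.1776.
C_R = 0.788×1.00/(1.35−0.788) × (0.3647−0.1776) = 1.402×0.1871 = 0.2623 mol/dm³.

0.262 mol/dm³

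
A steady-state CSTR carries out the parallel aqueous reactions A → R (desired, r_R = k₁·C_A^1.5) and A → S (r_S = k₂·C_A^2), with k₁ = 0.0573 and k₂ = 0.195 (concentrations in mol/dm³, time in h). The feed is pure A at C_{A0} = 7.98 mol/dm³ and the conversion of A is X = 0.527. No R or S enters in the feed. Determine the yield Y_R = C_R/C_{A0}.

Exit C_A = C_{A0}(1−X) = 7.98×0.473 = 3.775 mol/dm³.
Rates in a CSTR are evaluated at the outlet concentration: r_R = 0.0573×3.775^1.5 = 0.4202, r_S = 0.195×3.775^2 = 2.778.
Fraction of consumed A going to R: r_R/(r_R+r_S) = 0.1314.
C_R = 0.1314·C_{A0}·X = 0.1314×7.98×0.527 = 0.553 mol/dm³; Y_R = C_R/C_{A0} = 0.0692.

0.0692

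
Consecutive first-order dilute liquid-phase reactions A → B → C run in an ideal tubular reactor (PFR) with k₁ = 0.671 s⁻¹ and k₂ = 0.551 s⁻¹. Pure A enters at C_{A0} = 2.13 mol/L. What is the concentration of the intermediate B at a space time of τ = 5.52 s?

The intermediate concentration in a first-order A→B→C sequence is C_B = k₁C_{A0}(e^(−k₁τ) − e^(−k₂τ))/(k₂−k₁).
e^(−k₁τ) = e^(−0.671×5.52) = e^(−3.704) = 0.02463; e^(−k₂τ) = e^(−3.042) = 0.04776.
C_B = 0.671×2.13/(0.551−0.671) × (0.02463−0.04776) = (-11.91)×(-0.02314) = 0.2755 mol/L.

0.276 mol/L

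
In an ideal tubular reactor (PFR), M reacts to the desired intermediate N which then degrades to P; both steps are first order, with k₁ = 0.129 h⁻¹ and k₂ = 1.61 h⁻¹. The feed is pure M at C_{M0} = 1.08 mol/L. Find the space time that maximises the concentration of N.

1.70 h

For first-order series the maximum of C_N occurs at τ_opt = ln(k₂/k₁)/(k₂−k₁).
= ln(1.61/0.129)/(1.61−0.129) = ln(12.48)/1.481 = 2.524/1.481 = 1.70 h.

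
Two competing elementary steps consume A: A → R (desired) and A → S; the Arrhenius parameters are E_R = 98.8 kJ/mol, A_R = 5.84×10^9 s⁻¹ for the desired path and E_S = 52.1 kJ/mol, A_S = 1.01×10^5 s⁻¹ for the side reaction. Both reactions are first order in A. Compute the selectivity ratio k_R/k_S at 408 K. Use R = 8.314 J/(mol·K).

0.0607

With equal orders, S_{R/S} = k_R/k_S = (A_R/A_S)·exp[(E_S−E_R)/(RT)].
(E_S−E_R)/(RT) = (52.1−98.8)×10³/(8.314×408) = -46700/3392 = -13.77.
k_R/k_S = (5.84×10^9/1.01×10^5)·exp(-13.77) = 57822 × 1.049×10^-6 = 0.0607.
Since E_R > E_S, raising the temperature improves selectivity toward R.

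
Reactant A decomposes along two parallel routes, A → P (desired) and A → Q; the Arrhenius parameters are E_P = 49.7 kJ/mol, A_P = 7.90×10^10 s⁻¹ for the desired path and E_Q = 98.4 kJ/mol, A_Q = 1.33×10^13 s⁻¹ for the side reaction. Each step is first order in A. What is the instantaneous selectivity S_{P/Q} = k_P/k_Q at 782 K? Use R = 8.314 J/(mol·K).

10.6

Since both paths have the same order in A, the concentration cancels and S_{P/Q} = k_P/k_Q = (A_P/A_Q)·exp[(E_Q−E_P)/(RT)].
(E_Q−E_P)/(RT) = (98.4−49.7)×10³/(8.314×782) = 48700/6502 = 7.491.
k_P/k_Q = (7.90×10^10/1.33×10^13)·exp(7.491) = 0.005940 × 1791 = 10.6.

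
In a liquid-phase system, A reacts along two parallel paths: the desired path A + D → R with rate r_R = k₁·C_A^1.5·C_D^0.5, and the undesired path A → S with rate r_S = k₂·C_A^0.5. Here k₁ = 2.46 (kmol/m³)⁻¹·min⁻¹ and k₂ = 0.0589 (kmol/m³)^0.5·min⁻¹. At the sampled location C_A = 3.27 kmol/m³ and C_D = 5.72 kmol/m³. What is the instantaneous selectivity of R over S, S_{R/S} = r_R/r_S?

S_{R/S} = r_R/r_S = (k₁·C_A^1.5·C_D^0.5)/(k₂·C_A^0.5) = (k₁/k₂)·C_A·C_D^0.5.
= (2.46×3.270^1.5×5.720^0.5) / (0.0589×3.270^0.5) = 34.79/0.1065 = 327.
Since the desired path is higher order in A, keeping C_A high (PFR or concentrated feed) favours R.

327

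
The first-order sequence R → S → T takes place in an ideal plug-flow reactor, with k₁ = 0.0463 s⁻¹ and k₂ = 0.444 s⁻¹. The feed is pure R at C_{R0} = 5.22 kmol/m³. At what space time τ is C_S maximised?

5.68 s

Setting dC_S/dτ = 0 gives τ_opt = ln(k₂/k₁)/(k₂−k₁).
= ln(0.444/0.0463)/(0.444−0.0463) = ln(9.590)/0.3977 = 2.261/0.3977 = 5.68 s.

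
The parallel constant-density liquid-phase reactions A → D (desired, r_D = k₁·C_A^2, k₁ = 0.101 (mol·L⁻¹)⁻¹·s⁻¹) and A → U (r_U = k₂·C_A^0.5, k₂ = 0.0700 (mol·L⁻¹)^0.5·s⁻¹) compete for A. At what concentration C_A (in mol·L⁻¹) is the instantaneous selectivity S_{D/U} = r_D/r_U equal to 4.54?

2.15 mol·L⁻¹

S_{D/U} = (k₁/k₂)·C_A^1.5 ⇒ C_A = (S·k₂/k₁)^(1/1.5).
= (4.54×0.0700/0.101)^(0.6667) = (3.147)^(0.6667) = 2.15 mol·L⁻¹.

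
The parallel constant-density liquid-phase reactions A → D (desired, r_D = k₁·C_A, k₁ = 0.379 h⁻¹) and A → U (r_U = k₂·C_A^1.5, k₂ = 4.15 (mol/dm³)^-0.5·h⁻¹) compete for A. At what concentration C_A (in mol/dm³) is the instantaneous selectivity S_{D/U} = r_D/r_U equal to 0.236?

0.150 mol/dm³

S_{D/U} = (k₁/k₂)·C_A^-0.5 ⇒ C_A = (S·k₂/k₁)^(-2).
= (0.236×4.15/0.379)^(-2) = (2.584)^(-2) = 0.150 mol/dm³.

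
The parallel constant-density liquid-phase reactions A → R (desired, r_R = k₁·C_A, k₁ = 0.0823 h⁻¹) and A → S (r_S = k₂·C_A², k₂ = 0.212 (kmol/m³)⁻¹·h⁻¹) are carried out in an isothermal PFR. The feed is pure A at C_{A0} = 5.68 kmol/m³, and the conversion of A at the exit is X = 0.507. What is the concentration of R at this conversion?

C_A = C_{A0}(1−X) = 2.800 kmol/m³.
Along a PFR/batch, dC_R/dC_A = −r_R/(r_R+r_S) = −k₁/(k₁+k₂·C_A).
Integrating from C_{A0} to C_A: C_R = (0.0823/0.212)·ln[(0.0823+0.212·5.68)/(0.0823+0.212·2.80)] = 0.3882·ln(1.286/0.6760) = 0.2498 kmol/m³.

0.250 kmol/m³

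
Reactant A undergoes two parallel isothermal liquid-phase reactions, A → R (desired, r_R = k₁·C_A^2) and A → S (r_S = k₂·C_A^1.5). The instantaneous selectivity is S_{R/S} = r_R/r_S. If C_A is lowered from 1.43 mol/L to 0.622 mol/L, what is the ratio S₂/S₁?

S_{R/S} = (k₁/k₂)·C_A^0.5, so S₂/S₁ = (C_{A,2}/C_{A,1})^0.5.
= (0.622/1.43)^0.5 = (0.4350)^0.5 = 0.660.
Selectivity toward R falls as C_A falls — high-concentration operation is favoured.

0.660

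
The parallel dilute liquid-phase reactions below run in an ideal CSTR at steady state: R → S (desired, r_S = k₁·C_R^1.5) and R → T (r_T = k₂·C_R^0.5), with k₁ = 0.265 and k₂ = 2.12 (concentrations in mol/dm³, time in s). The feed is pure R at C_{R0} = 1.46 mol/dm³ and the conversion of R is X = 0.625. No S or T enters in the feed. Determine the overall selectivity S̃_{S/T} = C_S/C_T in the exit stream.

0.0684

Exit C_R = C_{R0}(1−X) = 1.46×0.375 = 0.5475 mol/dm³.
Rates in a CSTR are evaluated at the outlet concentration: r_S = 0.265×0.5475^1.5 = 0.1074, r_T = 2.12×0.5475^0.5 = 1.569.
Overall selectivity = C_S/C_T = r_Sτ/(r_Tτ) = r_S/r_T = 0.0684.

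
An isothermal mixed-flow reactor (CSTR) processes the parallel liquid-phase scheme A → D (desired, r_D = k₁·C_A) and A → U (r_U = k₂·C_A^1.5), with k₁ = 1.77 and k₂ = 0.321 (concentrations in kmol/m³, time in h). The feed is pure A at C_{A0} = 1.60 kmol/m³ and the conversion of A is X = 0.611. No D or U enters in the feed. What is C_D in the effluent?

Exit C_A = C_{A0}(1−X) = 1.60×0.389 = 0.6224 kmol/m³.
Rates in a CSTR are evaluated at the outlet concentration: r_D = 1.77×0.6224 = 1.102, r_U = 0.321×0.6224^1.5 = 0.1576.
Fraction of consumed A going to D: r_D/(r_D+r_U) = 0.8748.
C_D = 0.8748·C_{A0}·X = 0.8748×1.60×0.611 = 0.855 kmol/m³.

0.855 kmol/m³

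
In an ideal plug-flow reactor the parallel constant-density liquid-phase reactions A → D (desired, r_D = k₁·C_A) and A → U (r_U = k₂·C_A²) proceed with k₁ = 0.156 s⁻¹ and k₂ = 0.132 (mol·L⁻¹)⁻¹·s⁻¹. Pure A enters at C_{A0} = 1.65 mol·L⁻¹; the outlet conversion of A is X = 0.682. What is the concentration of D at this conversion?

C_A = C_{A0}(1−X) = 0.5247 mol·L⁻¹.
Along a PFR/batch, dC_D/dC_A = −r_D/(r_D+r_U) = −k₁/(k₁+k₂·C_A).
Integrating from C_{A0} to C_A: C_D = (0.156/0.132)·ln[(0.156+0.132·1.65)/(0.156+0.132·0.525)] = 1.182·ln(0.3738/0.2253) = 0.5985 mol·L⁻¹.

0.599 mol·L⁻¹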